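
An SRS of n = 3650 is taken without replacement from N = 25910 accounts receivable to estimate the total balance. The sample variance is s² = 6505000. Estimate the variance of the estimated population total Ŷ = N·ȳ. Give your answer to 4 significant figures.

1.028 × 10^12

Var(Ŷ) = N²·Var(ȳ) = N²·(1 − n/N)·s²/n.
f = 3650/25910 = 0.14087225; Var(ȳ) = 0.85912775·6505000/3650 = 1531.1304.
Var(Ŷ) = 25910² · 1531.1304 = 1.0278909 × 10^12.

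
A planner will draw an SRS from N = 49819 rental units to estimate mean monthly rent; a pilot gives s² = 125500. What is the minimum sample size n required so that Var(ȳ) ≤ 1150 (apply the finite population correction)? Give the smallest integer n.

109

Without fpc, n₀ = s²/D = 125500/1150 = 109.1304.
With fpc, (1 − n/N)·s²/n ≤ D requires n ≥ n₀/(1 + n₀/N) = 109.1304/(1 + 109.1304/49819) = 108.8919.
Rounding up, n = 109.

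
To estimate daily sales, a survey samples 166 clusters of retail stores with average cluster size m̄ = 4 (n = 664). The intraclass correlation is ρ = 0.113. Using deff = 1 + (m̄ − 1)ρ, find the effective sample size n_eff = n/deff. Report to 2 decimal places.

deff = 1 + (4 − 1)·0.113 = 1 + 0.339 = 1.339.
n_eff = 664 / 1.339 = 495.89.

495.89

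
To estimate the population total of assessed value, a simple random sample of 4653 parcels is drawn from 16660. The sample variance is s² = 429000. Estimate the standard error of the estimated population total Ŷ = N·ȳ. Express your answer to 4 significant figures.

135800

Var(Ŷ) = N²·Var(ȳ) = N²·(1 − n/N)·s²/n.
f = 4653/16660 = 0.27929172; Var(ȳ) = 0.72070828·429000/4653 = 66.448281.
Var(Ŷ) = 16660² · 66.448281 = 1.8443093 × 10^10.
SE(Ŷ) = √(1.8443093 × 10^10) = 135800.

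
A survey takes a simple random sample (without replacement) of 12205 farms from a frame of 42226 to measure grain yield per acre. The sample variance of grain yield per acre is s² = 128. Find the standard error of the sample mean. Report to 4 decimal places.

Under SRS without replacement, Var(ȳ) = (1 − f)·s²/n with f = n/N = 12205/42226 = 0.28903993.
Var(ȳ) = (1 − 0.28903993)·128/12205 = 0.71096007·0.010487505 = 0.0074561974.
SE(ȳ) = √(0.0074561974) = 0.0863.

0.0863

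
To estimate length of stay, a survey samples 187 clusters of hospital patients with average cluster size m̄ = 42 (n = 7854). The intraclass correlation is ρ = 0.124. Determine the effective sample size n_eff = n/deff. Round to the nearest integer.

1291

deff = 1 + (42 − 1)·0.124 = 1 + 5.084 = 6.084.
n_eff = 7854 / 6.084 = 1291.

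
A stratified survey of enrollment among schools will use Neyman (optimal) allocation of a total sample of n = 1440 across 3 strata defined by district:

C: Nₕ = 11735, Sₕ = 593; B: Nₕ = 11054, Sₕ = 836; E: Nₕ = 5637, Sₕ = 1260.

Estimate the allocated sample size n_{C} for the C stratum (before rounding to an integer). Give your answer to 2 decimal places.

Neyman allocation: nₕ = n·NₕSₕ / Σⱼ NⱼSⱼ.
Σ NⱼSⱼ = 11735·593 + 11054·836 + 5637·1260 = 2.3302619 × 10^7.
n_{C} = 1440·11735·593 / (2.3302619 × 10^7) = 430.03.

430.03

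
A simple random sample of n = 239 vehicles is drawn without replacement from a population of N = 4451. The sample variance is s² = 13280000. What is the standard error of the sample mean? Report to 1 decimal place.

Under SRS without replacement, Var(ȳ) = (1 − f)·s²/n with f = n/N = 239/4451 = 0.05369580.
Var(ȳ) = (1 − 0.05369580)·13280000/239 = 0.94630420·55564.854 = 52581.254.
SE(ȳ) = √(52581.254) = 229.3.

229.3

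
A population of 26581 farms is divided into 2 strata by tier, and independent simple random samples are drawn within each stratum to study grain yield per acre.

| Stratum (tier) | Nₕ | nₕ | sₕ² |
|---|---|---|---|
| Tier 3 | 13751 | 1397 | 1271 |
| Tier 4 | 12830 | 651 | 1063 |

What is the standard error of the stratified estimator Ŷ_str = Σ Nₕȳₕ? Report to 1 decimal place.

Var(Ŷ_str) = Σₕ Nₕ²(1 − fₕ)sₕ²/nₕ.
Tier 3: 13751²·(1 − 1397/13751)·1271/1397 = 1.5455783 × 10^8.
Tier 4: 12830²·(1 − 651/12830)·1063/651 = 2.5514706 × 10^8.
Sum = 4.0970489 × 10^8.
SE = √(4.0970489 × 10^8) = 20241.2.

20241.2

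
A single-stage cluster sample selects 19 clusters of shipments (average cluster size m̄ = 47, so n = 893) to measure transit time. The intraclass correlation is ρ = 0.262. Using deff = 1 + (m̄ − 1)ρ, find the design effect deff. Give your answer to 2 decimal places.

13.05

deff = 1 + (47 − 1)·0.262 = 1 + 12.052 = 13.052.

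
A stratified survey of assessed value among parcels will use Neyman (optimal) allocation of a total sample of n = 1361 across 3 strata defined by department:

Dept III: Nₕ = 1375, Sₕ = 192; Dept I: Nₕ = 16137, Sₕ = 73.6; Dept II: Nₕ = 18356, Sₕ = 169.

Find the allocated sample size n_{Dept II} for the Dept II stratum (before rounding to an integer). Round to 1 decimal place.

Neyman allocation: nₕ = n·NₕSₕ / Σⱼ NⱼSⱼ.
Σ NⱼSⱼ = 1375·192 + 16137·73.6 + 18356·169 = 4.5538472 × 10^6.
n_{Dept II} = 1361·18356·169 / (4.5538472 × 10^6) = 927.1.

927.1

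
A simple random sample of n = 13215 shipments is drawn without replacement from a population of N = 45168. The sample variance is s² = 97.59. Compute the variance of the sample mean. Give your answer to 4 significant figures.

Under SRS without replacement, Var(ȳ) = (1 − f)·s²/n with f = n/N = 13215/45168 = 0.29257439.
Var(ȳ) = (1 − 0.29257439)·97.59/13215 = 0.70742561·0.00738479 = 0.0052241896.

0.005224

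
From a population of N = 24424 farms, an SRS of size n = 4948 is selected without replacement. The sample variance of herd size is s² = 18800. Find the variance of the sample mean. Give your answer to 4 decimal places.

3.0298

Under SRS without replacement, Var(ȳ) = (1 − f)·s²/n with f = n/N = 4948/24424 = 0.20258762.
Var(ȳ) = (1 − 0.20258762)·18800/4948 = 0.79741238·3.799515 = 3.0297803.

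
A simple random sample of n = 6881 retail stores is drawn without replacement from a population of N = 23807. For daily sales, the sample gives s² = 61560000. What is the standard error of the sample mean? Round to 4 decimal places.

Under SRS without replacement, Var(ȳ) = (1 − f)·s²/n with f = n/N = 6881/23807 = 0.28903264.
Var(ȳ) = (1 − 0.28903264)·61560000/6881 = 0.71096736·8946.3741 = 6360.58.
SE(ȳ) = √(6360.58) = 79.7532.

79.7532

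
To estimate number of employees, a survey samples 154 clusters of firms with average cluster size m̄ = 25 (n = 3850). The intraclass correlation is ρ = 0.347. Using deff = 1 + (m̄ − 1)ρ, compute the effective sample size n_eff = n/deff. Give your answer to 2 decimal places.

deff = 1 + (25 − 1)·0.347 = 1 + 8.328 = 9.328.
n_eff = 3850 / 9.328 = 412.74.

412.74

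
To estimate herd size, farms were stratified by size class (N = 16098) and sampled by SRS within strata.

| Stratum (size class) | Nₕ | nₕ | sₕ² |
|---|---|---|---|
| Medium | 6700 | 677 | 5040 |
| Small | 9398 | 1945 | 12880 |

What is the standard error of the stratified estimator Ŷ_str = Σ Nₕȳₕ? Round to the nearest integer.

Var(Ŷ_str) = Σₕ Nₕ²(1 − fₕ)sₕ²/nₕ.
Medium: 6700²·(1 − 677/6700)·5040/677 = 3.0042048 × 10^8.
Small: 9398²·(1 − 1945/9398)·12880/1945 = 4.6383426 × 10^8.
Sum = 7.6425474 × 10^8.
SE = √(7.6425474 × 10^8) = 27645.

27645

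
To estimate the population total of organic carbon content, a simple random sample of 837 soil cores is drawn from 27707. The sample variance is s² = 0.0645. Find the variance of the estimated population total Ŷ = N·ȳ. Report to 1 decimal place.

57370.9

Var(Ŷ) = N²·Var(ȳ) = N²·(1 − n/N)·s²/n.
f = 837/27707 = 0.03020897; Var(ȳ) = 0.96979103·0.0645/837 = 7.4733 × 10^-5.
Var(Ŷ) = 27707² · (7.4733 × 10^-5) = 57370.869.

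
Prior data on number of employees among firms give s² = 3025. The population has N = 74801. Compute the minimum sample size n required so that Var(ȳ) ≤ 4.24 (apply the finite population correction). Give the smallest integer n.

707

Without fpc, n₀ = s²/D = 3025/4.24 = 713.4434.
With fpc, (1 − n/N)·s²/n ≤ D requires n ≥ n₀/(1 + n₀/N) = 713.4434/(1 + 713.4434/74801) = 706.7029.
Rounding up, n = 707.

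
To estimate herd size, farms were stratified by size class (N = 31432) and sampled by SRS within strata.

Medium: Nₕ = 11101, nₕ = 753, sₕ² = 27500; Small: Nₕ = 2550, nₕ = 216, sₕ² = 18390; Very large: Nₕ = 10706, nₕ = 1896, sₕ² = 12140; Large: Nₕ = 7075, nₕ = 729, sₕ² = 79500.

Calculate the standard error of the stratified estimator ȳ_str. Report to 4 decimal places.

Var(ȳ_str) = Σₕ Wₕ²(1 − fₕ)sₕ²/nₕ with Wₕ = Nₕ/N, N = 31432.
Medium: Wₕ = 0.35317511; term = 0.35317511²·(1 − 0.06783173)·27500/753 = 4.246315.
Small: Wₕ = 0.08112751; term = 0.08112751²·(1 − 0.08470588)·18390/216 = 0.51289088.
Very large: Wₕ = 0.34060830; term = 0.34060830²·(1 − 0.17709695)·12140/1896 = 0.61127899.
Large: Wₕ = 0.22508908; term = 0.22508908²·(1 − 0.10303887)·79500/729 = 4.9558948.
Sum = 10.32638.
SE = √(10.32638) = 3.2135.

3.2135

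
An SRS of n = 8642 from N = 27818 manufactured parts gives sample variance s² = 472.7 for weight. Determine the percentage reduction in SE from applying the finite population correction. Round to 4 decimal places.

f = n/N = 8642/27818 = 0.31066216.
SE_no-fpc = √(s²/n) = 0.23387601; SE_fpc = √((1−f)s²/n) = 0.19417876.
Ratio = √(1−f) = 0.83026372. Reduction = 100·(1 − 0.83026372) = 16.9736%.

16.9736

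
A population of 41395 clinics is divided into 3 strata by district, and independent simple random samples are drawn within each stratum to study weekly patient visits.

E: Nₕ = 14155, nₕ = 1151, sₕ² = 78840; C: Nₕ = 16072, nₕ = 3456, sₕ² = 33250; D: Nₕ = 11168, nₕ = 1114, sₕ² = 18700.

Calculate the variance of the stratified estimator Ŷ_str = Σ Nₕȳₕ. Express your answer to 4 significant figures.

1.644 × 10^10

Var(Ŷ_str) = Σₕ Nₕ²(1 − fₕ)sₕ²/nₕ.
E: 14155²·(1 − 1151/14155)·78840/1151 = 1.2608346 × 10^10.
C: 16072²·(1 − 3456/16072)·33250/3456 = 1.9507855 × 10^9.
D: 11168²·(1 − 1114/11168)·18700/1114 = 1.8848236 × 10^9.
Sum = 1.6443955 × 10^10.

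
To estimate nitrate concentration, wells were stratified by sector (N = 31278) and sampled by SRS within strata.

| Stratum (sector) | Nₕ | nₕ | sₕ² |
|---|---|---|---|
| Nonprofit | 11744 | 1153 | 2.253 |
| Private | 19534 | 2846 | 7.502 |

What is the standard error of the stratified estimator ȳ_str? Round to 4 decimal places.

0.0336

Var(ȳ_str) = Σₕ Wₕ²(1 − fₕ)sₕ²/nₕ with Wₕ = Nₕ/N, N = 31278.
Nonprofit: Wₕ = 0.37547158; term = 0.37547158²·(1 − 0.09817779)·2.253/1153 = 2.4843166 × 10^-4.
Private: Wₕ = 0.62452842; term = 0.62452842²·(1 − 0.14569469)·7.502/2846 = 8.7833399 × 10^-4.
Sum = 0.0011267657.
SE = √(0.0011267657) = 0.0336.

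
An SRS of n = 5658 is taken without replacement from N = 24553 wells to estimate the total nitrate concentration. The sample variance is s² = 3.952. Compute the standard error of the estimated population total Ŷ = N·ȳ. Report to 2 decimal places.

569.25

Var(Ŷ) = N²·Var(ȳ) = N²·(1 − n/N)·s²/n.
f = 5658/24553 = 0.23044027; Var(ȳ) = 0.76955973·3.952/5658 = 5.375221 × 10^-4.
Var(Ŷ) = 24553² · (5.375221 × 10^-4) = 324045.1.
SE(Ŷ) = √(324045.1) = 569.25.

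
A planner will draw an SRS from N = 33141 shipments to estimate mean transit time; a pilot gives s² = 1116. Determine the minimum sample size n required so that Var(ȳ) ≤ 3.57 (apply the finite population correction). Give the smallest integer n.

Without fpc, n₀ = s²/D = 1116/3.57 = 312.6050.
With fpc, (1 − n/N)·s²/n ≤ D requires n ≥ n₀/(1 + n₀/N) = 312.6050/(1 + 312.6050/33141) = 309.6839.
Rounding up, n = 310.

310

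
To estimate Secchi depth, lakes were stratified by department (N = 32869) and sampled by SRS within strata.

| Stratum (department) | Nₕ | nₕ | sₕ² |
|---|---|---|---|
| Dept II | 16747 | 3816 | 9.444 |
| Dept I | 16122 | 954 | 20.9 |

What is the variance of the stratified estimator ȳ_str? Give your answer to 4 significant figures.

0.005455

Var(ȳ_str) = Σₕ Wₕ²(1 − fₕ)sₕ²/nₕ with Wₕ = Nₕ/N, N = 32869.
Dept II: Wₕ = 0.50950744; term = 0.50950744²·(1 − 0.22786171)·9.444/3816 = 4.9607091 × 10^-4.
Dept I: Wₕ = 0.49049256; term = 0.49049256²·(1 − 0.05917380)·20.9/954 = 0.0049587495.
Sum = 0.0054548204.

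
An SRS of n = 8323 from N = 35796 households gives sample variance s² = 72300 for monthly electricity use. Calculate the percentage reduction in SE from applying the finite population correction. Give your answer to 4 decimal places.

12.3936

f = n/N = 8323/35796 = 0.23251201.
SE_no-fpc = √(s²/n) = 2.947333; SE_fpc = √((1−f)s²/n) = 2.5820521.
Ratio = √(1−f) = 0.87606392. Reduction = 100·(1 − 0.87606392) = 12.3936%.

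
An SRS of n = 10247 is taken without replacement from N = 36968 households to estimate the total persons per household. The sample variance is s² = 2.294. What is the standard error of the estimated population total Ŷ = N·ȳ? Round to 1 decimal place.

470.3

Var(Ŷ) = N²·Var(ȳ) = N²·(1 − n/N)·s²/n.
f = 10247/36968 = 0.27718567; Var(ȳ) = 0.72281433·2.294/10247 = 1.6181673 × 10^-4.
Var(Ŷ) = 36968² · (1.6181673 × 10^-4) = 221144.09.
SE(Ŷ) = √(221144.09) = 470.3.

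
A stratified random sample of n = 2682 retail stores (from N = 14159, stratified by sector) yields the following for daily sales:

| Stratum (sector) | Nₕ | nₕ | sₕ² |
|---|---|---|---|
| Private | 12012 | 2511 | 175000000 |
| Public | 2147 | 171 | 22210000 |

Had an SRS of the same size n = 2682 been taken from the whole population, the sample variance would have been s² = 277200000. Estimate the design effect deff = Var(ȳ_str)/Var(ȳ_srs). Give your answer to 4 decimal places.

0.5064

Var(ȳ_str) = Σ Wₕ²(1−fₕ)sₕ²/nₕ with Wₕ = Nₕ/14159:
  Private: (12012/14159)²·(1−2511/12012)·175000000/2511 = 39674.441
  Public: (2147/14159)²·(1−171/2147)·22210000/171 = 2748.5666
  → Var(ȳ_str) = 42423.008.
Var(ȳ_srs) = (1 − 2682/14159)·277200000/2682 = 83778.051.
deff = 42423.008 / 83778.051 = 0.5064.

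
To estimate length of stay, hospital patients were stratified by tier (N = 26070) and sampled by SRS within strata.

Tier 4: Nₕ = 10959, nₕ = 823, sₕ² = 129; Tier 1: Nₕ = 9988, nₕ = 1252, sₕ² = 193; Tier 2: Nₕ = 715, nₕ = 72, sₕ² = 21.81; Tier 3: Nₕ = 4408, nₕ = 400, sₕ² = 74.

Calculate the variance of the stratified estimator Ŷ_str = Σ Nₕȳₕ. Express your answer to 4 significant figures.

3.427 × 10^7

Var(Ŷ_str) = Σₕ Nₕ²(1 − fₕ)sₕ²/nₕ.
Tier 4: 10959²·(1 − 823/10959)·129/823 = 1.7411148 × 10^7.
Tier 1: 9988²·(1 − 1252/9988)·193/1252 = 1.3450677 × 10^7.
Tier 2: 715²·(1 − 72/715)·21.81/72 = 139264.42.
Tier 3: 4408²·(1 − 400/4408)·74/400 = 3.2684438 × 10^6.
Sum = 3.4269533 × 10^7.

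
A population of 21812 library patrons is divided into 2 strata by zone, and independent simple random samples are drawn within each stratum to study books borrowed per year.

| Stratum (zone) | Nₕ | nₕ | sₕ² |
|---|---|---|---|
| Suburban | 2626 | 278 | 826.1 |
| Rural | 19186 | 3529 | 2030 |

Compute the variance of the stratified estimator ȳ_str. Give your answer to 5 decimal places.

0.40171

Var(ȳ_str) = Σₕ Wₕ²(1 − fₕ)sₕ²/nₕ with Wₕ = Nₕ/N, N = 21812.
Suburban: Wₕ = 0.12039244; term = 0.12039244²·(1 − 0.10586443)·826.1/278 = 0.038511432.
Rural: Wₕ = 0.87960756; term = 0.87960756²·(1 − 0.18393620)·2030/3529 = 0.36320046.
Sum = 0.40171189.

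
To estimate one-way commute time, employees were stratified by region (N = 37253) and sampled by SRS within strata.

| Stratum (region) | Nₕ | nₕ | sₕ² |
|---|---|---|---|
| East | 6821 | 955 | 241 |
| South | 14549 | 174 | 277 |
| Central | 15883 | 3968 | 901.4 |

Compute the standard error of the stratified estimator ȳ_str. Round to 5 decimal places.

0.52741

Var(ȳ_str) = Σₕ Wₕ²(1 − fₕ)sₕ²/nₕ with Wₕ = Nₕ/N, N = 37253.
East: Wₕ = 0.18309935; term = 0.18309935²·(1 − 0.14000880)·241/955 = 0.0072758087.
South: Wₕ = 0.39054573; term = 0.39054573²·(1 − 0.01195958)·277/174 = 0.23991037.
Central: Wₕ = 0.42635492; term = 0.42635492²·(1 − 0.24982686)·901.4/3968 = 0.030977757.
Sum = 0.27816394.
SE = √(0.27816394) = 0.52741.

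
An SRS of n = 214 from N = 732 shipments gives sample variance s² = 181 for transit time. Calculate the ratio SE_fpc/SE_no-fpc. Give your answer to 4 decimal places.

f = n/N = 214/732 = 0.29234973.
SE_no-fpc = √(s²/n) = 0.91967081; SE_fpc = √((1−f)s²/n) = 0.77364503.
Ratio = √(1−f) = 0.84121952.

0.8412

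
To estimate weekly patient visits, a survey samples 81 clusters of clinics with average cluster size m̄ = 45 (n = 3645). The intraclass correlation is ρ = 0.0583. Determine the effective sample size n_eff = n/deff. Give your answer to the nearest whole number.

1022

deff = 1 + (45 − 1)·0.0583 = 1 + 2.5652 = 3.5652.
n_eff = 3645 / 3.5652 = 1022.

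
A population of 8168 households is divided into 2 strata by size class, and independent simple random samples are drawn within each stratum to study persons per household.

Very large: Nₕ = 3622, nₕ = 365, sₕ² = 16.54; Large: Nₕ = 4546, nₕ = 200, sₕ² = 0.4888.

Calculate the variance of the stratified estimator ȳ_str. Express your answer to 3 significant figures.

0.00874

Var(ȳ_str) = Σₕ Wₕ²(1 − fₕ)sₕ²/nₕ with Wₕ = Nₕ/N, N = 8168.
Very large: Wₕ = 0.44343781; term = 0.44343781²·(1 − 0.10077305)·16.54/365 = 0.0080126724.
Large: Wₕ = 0.55656219; term = 0.55656219²·(1 − 0.04399472)·0.4888/200 = 7.2375053 × 10^-4.
Sum = 0.0087364229.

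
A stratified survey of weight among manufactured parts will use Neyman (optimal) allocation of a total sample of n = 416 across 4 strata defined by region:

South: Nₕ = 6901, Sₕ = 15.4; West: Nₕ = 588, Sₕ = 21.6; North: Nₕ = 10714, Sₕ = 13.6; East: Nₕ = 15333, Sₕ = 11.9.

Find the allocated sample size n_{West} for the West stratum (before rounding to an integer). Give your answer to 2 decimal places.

Neyman allocation: nₕ = n·NₕSₕ / Σⱼ NⱼSⱼ.
Σ NⱼSⱼ = 6901·15.4 + 588·21.6 + 10714·13.6 + 15333·11.9 = 447149.3.
n_{West} = 416·588·21.6 / 447149.3 = 11.82.

11.82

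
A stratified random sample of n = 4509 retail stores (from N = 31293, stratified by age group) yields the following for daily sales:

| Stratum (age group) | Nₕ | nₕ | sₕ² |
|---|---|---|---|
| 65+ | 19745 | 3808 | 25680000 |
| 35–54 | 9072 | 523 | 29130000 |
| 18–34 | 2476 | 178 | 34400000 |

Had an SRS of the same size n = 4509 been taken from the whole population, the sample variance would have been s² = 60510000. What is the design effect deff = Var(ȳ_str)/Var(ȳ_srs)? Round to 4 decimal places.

Var(ȳ_str) = Σ Wₕ²(1−fₕ)sₕ²/nₕ with Wₕ = Nₕ/31293:
  65+: (19745/31293)²·(1−3808/19745)·25680000/3808 = 2167.0423
  35–54: (9072/31293)²·(1−523/9072)·29130000/523 = 4411.261
  18–34: (2476/31293)²·(1−178/2476)·34400000/178 = 1122.9094
  → Var(ȳ_str) = 7701.2127.
Var(ȳ_srs) = (1 − 4509/31293)·60510000/4509 = 11486.168.
deff = 7701.2127 / 11486.168 = 0.6705.

0.6705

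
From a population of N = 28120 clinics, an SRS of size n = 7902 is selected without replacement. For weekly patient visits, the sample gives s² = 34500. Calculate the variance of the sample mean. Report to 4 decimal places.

3.1391

Under SRS without replacement, Var(ȳ) = (1 − f)·s²/n with f = n/N = 7902/28120 = 0.28100996.
Var(ȳ) = (1 − 0.28100996)·34500/7902 = 0.71899004·4.3659833 = 3.1390985.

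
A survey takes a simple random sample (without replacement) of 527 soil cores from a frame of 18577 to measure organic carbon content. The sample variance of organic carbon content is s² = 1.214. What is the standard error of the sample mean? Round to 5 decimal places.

Under SRS without replacement, Var(ȳ) = (1 − f)·s²/n with f = n/N = 527/18577 = 0.02836841.
Var(ȳ) = (1 − 0.02836841)·1.214/527 = 0.97163159·0.0023036053 = 0.0022382557.
SE(ȳ) = √(0.0022382557) = 0.04731.

0.04731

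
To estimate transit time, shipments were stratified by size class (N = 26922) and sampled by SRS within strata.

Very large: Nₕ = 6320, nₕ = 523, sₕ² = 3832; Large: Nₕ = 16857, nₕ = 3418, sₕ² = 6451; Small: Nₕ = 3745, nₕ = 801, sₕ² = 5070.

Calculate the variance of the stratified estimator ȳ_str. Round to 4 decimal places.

Var(ȳ_str) = Σₕ Wₕ²(1 − fₕ)sₕ²/nₕ with Wₕ = Nₕ/N, N = 26922.
Very large: Wₕ = 0.23475225; term = 0.23475225²·(1 − 0.08275316)·3832/523 = 0.37036467.
Large: Wₕ = 0.62614219; term = 0.62614219²·(1 − 0.20276443)·6451/3418 = 0.58991248.
Small: Wₕ = 0.13910556; term = 0.13910556²·(1 − 0.21388518)·5070/801 = 0.096283181.
Sum = 1.0565603.

1.0566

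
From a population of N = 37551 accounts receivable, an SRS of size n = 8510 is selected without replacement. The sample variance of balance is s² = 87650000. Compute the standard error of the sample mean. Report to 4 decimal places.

89.2496

Under SRS without replacement, Var(ȳ) = (1 − f)·s²/n with f = n/N = 8510/37551 = 0.22662512.
Var(ȳ) = (1 − 0.22662512)·87650000/8510 = 0.77337488·10299.647 = 7965.4886.
SE(ȳ) = √(7965.4886) = 89.2496.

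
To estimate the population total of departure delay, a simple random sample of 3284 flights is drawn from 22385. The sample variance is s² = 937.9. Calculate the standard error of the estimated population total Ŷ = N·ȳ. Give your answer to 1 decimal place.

Var(Ŷ) = N²·Var(ȳ) = N²·(1 − n/N)·s²/n.
f = 3284/22385 = 0.14670538; Var(ȳ) = 0.85329462·937.9/3284 = 0.24369824.
Var(Ŷ) = 22385² · 0.24369824 = 1.2211432 × 10^8.
SE(Ŷ) = √(1.2211432 × 10^8) = 11050.5.

11050.5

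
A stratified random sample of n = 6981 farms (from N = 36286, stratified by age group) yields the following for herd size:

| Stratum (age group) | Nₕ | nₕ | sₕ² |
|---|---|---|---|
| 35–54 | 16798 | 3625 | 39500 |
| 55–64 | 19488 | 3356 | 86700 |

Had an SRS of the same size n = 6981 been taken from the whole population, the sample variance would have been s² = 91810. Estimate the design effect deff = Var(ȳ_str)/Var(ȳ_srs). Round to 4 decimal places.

Var(ȳ_str) = Σ Wₕ²(1−fₕ)sₕ²/nₕ with Wₕ = Nₕ/36286:
  35–54: (16798/36286)²·(1−3625/16798)·39500/3625 = 1.8312733
  55–64: (19488/36286)²·(1−3356/19488)·86700/3356 = 6.1684271
  → Var(ȳ_str) = 7.9997004.
Var(ȳ_srs) = (1 − 6981/36286)·91810/6981 = 10.621234.
deff = 7.9997004 / 10.621234 = 0.7532.

0.7532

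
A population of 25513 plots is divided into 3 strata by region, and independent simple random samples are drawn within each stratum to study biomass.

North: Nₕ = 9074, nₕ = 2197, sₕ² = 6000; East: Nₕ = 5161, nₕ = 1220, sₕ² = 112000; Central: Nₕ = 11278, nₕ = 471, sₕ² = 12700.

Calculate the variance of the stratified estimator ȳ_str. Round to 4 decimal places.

8.1794

Var(ȳ_str) = Σₕ Wₕ²(1 − fₕ)sₕ²/nₕ with Wₕ = Nₕ/N, N = 25513.
North: Wₕ = 0.35566182; term = 0.35566182²·(1 − 0.24212034)·6000/2197 = 0.26181585.
East: Wₕ = 0.20228903; term = 0.20228903²·(1 − 0.23638830)·112000/1220 = 2.8686359.
Central: Wₕ = 0.44204915; term = 0.44204915²·(1 − 0.04176272)·12700/471 = 5.0489027.
Sum = 8.1793545.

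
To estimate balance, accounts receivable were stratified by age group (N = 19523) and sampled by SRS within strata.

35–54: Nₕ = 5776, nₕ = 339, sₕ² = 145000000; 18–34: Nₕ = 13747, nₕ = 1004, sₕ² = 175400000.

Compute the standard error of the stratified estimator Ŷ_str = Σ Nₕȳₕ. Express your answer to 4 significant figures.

6.636 × 10^6

Var(Ŷ_str) = Σₕ Nₕ²(1 − fₕ)sₕ²/nₕ.
35–54: 5776²·(1 − 339/5776)·145000000/339 = 1.3432437 × 10^13.
18–34: 13747²·(1 − 1004/13747)·175400000/1004 = 3.060381 × 10^13.
Sum = 4.4036247 × 10^13.
SE = √(4.4036247 × 10^13) = 6.636 × 10^6.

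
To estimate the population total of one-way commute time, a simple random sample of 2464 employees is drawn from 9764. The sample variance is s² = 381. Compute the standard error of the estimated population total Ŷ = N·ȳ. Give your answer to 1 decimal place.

Var(Ŷ) = N²·Var(ȳ) = N²·(1 − n/N)·s²/n.
f = 2464/9764 = 0.25235559; Var(ȳ) = 0.74764441·381/2464 = 0.11560573.
Var(Ŷ) = 9764² · 0.11560573 = 1.1021353 × 10^7.
SE(Ŷ) = √(1.1021353 × 10^7) = 3319.8.

3319.8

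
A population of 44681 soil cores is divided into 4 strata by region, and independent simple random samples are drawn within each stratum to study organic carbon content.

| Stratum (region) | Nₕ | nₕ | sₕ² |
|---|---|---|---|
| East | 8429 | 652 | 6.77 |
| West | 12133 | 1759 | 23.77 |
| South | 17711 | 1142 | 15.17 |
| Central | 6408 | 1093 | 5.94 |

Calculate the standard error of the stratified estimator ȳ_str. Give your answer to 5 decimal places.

Var(ȳ_str) = Σₕ Wₕ²(1 − fₕ)sₕ²/nₕ with Wₕ = Nₕ/N, N = 44681.
East: Wₕ = 0.18864842; term = 0.18864842²·(1 − 0.07735200)·6.77/652 = 3.4094432 × 10^-4.
West: Wₕ = 0.27154719; term = 0.27154719²·(1 − 0.14497651)·23.77/1759 = 8.5198513 × 10^-4.
South: Wₕ = 0.39638773; term = 0.39638773²·(1 − 0.06447970)·15.17/1142 = 0.0019525991.
Central: Wₕ = 0.14341666; term = 0.14341666²·(1 − 0.17056804)·5.94/1093 = 9.2714207 × 10^-5.
Sum = 0.0032382428.
SE = √(0.0032382428) = 0.05691.

0.05691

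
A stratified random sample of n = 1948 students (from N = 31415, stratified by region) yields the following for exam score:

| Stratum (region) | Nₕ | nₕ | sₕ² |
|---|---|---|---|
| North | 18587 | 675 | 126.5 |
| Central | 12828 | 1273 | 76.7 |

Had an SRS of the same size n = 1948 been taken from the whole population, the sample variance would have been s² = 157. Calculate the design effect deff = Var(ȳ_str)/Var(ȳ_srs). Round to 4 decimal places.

0.9560

Var(ȳ_str) = Σ Wₕ²(1−fₕ)sₕ²/nₕ with Wₕ = Nₕ/31415:
  North: (18587/31415)²·(1−675/18587)·126.5/675 = 0.063221676
  Central: (12828/31415)²·(1−1273/12828)·76.7/1273 = 0.0090494406
  → Var(ȳ_str) = 0.072271117.
Var(ȳ_srs) = (1 − 1948/31415)·157/1948 = 0.07559787.
deff = 0.072271117 / 0.07559787 = 0.9560.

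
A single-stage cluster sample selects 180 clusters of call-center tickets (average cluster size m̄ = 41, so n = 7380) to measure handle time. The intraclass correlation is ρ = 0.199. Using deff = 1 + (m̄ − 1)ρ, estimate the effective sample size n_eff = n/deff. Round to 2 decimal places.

823.66

deff = 1 + (41 − 1)·0.199 = 1 + 7.96 = 8.96.
n_eff = 7380 / 8.96 = 823.66.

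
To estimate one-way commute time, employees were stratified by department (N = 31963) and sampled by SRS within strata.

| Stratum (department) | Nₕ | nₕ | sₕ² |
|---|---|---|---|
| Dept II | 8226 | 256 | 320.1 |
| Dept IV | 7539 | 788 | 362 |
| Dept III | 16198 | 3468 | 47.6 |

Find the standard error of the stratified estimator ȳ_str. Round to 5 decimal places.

0.32542

Var(ȳ_str) = Σₕ Wₕ²(1 − fₕ)sₕ²/nₕ with Wₕ = Nₕ/N, N = 31963.
Dept II: Wₕ = 0.25736007; term = 0.25736007²·(1 − 0.03112084)·320.1/256 = 0.080241246.
Dept IV: Wₕ = 0.23586647; term = 0.23586647²·(1 − 0.10452315)·362/788 = 0.02288596.
Dept III: Wₕ = 0.50677346; term = 0.50677346²·(1 − 0.21410051)·47.6/3468 = 0.0027702731.
Sum = 0.10589748.
SE = √(0.10589748) = 0.32542.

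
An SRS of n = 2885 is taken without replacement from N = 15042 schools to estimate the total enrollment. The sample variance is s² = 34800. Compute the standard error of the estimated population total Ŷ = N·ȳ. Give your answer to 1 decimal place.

Var(Ŷ) = N²·Var(ȳ) = N²·(1 − n/N)·s²/n.
f = 2885/15042 = 0.19179630; Var(ȳ) = 0.80820370·34800/2885 = 9.7488695.
Var(Ŷ) = 15042² · 9.7488695 = 2.2057964 × 10^9.
SE(Ŷ) = √(2.2057964 × 10^9) = 46965.9.

46965.9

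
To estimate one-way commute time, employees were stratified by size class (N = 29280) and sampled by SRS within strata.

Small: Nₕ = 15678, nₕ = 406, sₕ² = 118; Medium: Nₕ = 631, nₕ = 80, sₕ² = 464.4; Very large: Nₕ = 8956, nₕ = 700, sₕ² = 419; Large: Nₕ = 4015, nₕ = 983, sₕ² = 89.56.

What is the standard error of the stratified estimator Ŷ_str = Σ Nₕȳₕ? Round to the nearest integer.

Var(Ŷ_str) = Σₕ Nₕ²(1 − fₕ)sₕ²/nₕ.
Small: 15678²·(1 − 406/15678)·118/406 = 6.9589313 × 10^7.
Medium: 631²·(1 − 80/631)·464.4/80 = 2.0182882 × 10^6.
Very large: 8956²·(1 − 700/8956)·419/700 = 4.4258812 × 10^7.
Large: 4015²·(1 − 983/4015)·89.56/983 = 1.1091118 × 10^6.
Sum = 1.1697553 × 10^8.
SE = √(1.1697553 × 10^8) = 10816.

10816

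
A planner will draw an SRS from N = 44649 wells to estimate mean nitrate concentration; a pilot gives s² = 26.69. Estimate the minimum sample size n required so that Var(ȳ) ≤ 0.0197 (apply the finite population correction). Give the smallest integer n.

1315

Without fpc, n₀ = s²/D = 26.69/0.0197 = 1354.8223.
With fpc, (1 − n/N)·s²/n ≤ D requires n ≥ n₀/(1 + n₀/N) = 1354.8223/(1 + 1354.8223/44649) = 1314.9225.
Rounding up, n = 1315.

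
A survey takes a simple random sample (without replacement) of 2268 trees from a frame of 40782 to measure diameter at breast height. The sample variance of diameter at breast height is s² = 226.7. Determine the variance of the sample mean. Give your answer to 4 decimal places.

Under SRS without replacement, Var(ȳ) = (1 − f)·s²/n with f = n/N = 2268/40782 = 0.05561277.
Var(ȳ) = (1 − 0.05561277)·226.7/2268 = 0.94438723·0.099955908 = 0.094397083.

0.0944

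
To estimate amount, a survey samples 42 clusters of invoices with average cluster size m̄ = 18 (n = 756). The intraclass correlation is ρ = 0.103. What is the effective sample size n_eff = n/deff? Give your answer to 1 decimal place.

deff = 1 + (18 − 1)·0.103 = 1 + 1.751 = 2.751.
n_eff = 756 / 2.751 = 274.8.

274.8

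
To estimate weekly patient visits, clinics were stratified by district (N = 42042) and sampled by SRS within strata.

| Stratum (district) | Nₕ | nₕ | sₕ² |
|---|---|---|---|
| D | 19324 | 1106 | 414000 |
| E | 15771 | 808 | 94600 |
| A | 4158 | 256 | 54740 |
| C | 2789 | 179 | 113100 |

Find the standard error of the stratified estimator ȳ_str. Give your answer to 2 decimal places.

9.73

Var(ȳ_str) = Σₕ Wₕ²(1 − fₕ)sₕ²/nₕ with Wₕ = Nₕ/N, N = 42042.
D: Wₕ = 0.45963560; term = 0.45963560²·(1 − 0.05723453)·414000/1106 = 74.554902.
E: Wₕ = 0.37512488; term = 0.37512488²·(1 − 0.05123328)·94600/808 = 15.631151.
A: Wₕ = 0.09890110; term = 0.09890110²·(1 − 0.06156806)·54740/256 = 1.9627719.
C: Wₕ = 0.06633842; term = 0.06633842²·(1 − 0.06418071)·113100/179 = 2.6021472.
Sum = 94.750972.
SE = √(94.750972) = 9.73.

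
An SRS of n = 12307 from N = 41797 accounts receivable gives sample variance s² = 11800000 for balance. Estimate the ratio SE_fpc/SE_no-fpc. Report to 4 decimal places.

f = n/N = 12307/41797 = 0.29444697.
SE_no-fpc = √(s²/n) = 30.964559; SE_fpc = √((1−f)s²/n) = 26.009364.
Ratio = √(1−f) = 0.83997204.

0.8400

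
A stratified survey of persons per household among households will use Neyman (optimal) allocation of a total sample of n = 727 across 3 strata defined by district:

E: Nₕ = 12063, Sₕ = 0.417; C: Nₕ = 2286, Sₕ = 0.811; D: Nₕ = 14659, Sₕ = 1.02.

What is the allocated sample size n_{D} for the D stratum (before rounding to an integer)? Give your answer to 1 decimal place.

Neyman allocation: nₕ = n·NₕSₕ / Σⱼ NⱼSⱼ.
Σ NⱼSⱼ = 12063·0.417 + 2286·0.811 + 14659·1.02 = 21836.397.
n_{D} = 727·14659·1.02 / 21836.397 = 497.8.

497.8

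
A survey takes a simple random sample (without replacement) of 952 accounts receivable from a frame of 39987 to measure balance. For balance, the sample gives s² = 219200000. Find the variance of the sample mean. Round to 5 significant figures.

Under SRS without replacement, Var(ȳ) = (1 − f)·s²/n with f = n/N = 952/39987 = 0.02380774.
Var(ȳ) = (1 − 0.02380774)·219200000/952 = 0.97619226·230252.1 = 224770.32.

224770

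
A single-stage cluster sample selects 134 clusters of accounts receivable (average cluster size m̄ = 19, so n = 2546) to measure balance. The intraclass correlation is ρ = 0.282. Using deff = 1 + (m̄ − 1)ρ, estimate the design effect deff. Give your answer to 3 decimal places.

deff = 1 + (19 − 1)·0.282 = 1 + 5.076 = 6.076.

6.076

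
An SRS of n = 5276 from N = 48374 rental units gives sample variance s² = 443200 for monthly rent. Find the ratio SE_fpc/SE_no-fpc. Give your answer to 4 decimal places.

0.9439

f = n/N = 5276/48374 = 0.10906685.
SE_no-fpc = √(s²/n) = 9.1653168; SE_fpc = √((1−f)s²/n) = 8.6510743.
Ratio = √(1−f) = 0.94389255.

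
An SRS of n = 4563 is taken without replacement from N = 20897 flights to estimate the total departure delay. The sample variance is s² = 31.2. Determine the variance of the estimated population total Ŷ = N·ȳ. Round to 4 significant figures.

Var(Ŷ) = N²·Var(ȳ) = N²·(1 − n/N)·s²/n.
f = 4563/20897 = 0.21835670; Var(ȳ) = 0.78164330·31.2/4563 = 0.0053445696.
Var(Ŷ) = 20897² · 0.0053445696 = 2.3338913 × 10^6.

2.334 × 10^6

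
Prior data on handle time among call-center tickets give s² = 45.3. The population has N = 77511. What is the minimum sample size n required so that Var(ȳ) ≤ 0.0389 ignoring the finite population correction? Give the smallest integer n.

1165

Without fpc, n₀ = s²/D = 45.3/0.0389 = 1164.5244.
Rounding up, n = 1165.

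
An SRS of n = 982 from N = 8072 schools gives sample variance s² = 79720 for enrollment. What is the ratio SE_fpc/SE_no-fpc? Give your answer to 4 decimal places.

0.9372

f = n/N = 982/8072 = 0.12165510.
SE_no-fpc = √(s²/n) = 9.0100645; SE_fpc = √((1−f)s²/n) = 8.4442375.
Ratio = √(1−f) = 0.93720056.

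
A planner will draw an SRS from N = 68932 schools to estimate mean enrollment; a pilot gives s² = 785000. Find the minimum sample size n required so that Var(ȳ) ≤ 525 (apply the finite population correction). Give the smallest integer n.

1464

Without fpc, n₀ = s²/D = 785000/525 = 1495.2381.
With fpc, (1 − n/N)·s²/n ≤ D requires n ≥ n₀/(1 + n₀/N) = 1495.2381/(1 + 1495.2381/68932) = 1463.4928.
Rounding up, n = 1464.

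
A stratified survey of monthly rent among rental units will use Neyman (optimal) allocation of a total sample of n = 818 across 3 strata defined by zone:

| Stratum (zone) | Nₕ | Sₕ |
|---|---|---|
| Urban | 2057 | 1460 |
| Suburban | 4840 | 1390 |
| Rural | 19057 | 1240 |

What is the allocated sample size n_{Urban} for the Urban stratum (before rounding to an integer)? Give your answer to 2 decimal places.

73.64

Neyman allocation: nₕ = n·NₕSₕ / Σⱼ NⱼSⱼ.
Σ NⱼSⱼ = 2057·1460 + 4840·1390 + 19057·1240 = 3.33615 × 10^7.
n_{Urban} = 818·2057·1460 / (3.33615 × 10^7) = 73.64.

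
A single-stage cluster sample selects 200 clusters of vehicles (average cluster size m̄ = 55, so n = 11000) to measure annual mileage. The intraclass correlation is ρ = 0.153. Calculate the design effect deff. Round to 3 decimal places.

deff = 1 + (55 − 1)·0.153 = 1 + 8.262 = 9.262.

9.262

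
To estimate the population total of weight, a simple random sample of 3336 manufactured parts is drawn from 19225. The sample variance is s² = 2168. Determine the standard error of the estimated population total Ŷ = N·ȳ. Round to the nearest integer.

14090

Var(Ŷ) = N²·Var(ȳ) = N²·(1 − n/N)·s²/n.
f = 3336/19225 = 0.17352406; Var(ȳ) = 0.82647594·2168/3336 = 0.53711026.
Var(Ŷ) = 19225² · 0.53711026 = 1.9851629 × 10^8.
SE(Ŷ) = √(1.9851629 × 10^8) = 14090.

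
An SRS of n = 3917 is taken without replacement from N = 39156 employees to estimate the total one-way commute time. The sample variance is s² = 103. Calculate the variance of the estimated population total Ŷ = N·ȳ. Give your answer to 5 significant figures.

Var(Ŷ) = N²·Var(ȳ) = N²·(1 − n/N)·s²/n.
f = 3917/39156 = 0.10003575; Var(ȳ) = 0.89996425·103/3917 = 0.023665131.
Var(Ŷ) = 39156² · 0.023665131 = 3.6283197 × 10^7.

3.6283 × 10^7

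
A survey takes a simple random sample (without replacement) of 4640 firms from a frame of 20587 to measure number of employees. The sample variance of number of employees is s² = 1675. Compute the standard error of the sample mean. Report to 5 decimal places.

Under SRS without replacement, Var(ȳ) = (1 − f)·s²/n with f = n/N = 4640/20587 = 0.22538495.
Var(ȳ) = (1 − 0.22538495)·1675/4640 = 0.77461505·0.36099138 = 0.27962935.
SE(ȳ) = √(0.27962935) = 0.52880.

0.52880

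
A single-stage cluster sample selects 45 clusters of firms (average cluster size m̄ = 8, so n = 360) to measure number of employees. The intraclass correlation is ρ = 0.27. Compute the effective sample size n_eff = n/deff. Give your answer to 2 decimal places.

124.57

deff = 1 + (8 − 1)·0.27 = 1 + 1.89 = 2.89.
n_eff = 360 / 2.89 = 124.57.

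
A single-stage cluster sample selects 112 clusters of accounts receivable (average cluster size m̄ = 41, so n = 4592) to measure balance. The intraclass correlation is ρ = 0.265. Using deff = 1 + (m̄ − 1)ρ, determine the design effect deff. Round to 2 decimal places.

deff = 1 + (41 − 1)·0.265 = 1 + 10.6 = 11.6.

11.60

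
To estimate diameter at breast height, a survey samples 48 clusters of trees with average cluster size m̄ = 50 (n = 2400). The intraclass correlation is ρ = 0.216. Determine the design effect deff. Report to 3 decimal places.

11.584

deff = 1 + (50 − 1)·0.216 = 1 + 10.584 = 11.584.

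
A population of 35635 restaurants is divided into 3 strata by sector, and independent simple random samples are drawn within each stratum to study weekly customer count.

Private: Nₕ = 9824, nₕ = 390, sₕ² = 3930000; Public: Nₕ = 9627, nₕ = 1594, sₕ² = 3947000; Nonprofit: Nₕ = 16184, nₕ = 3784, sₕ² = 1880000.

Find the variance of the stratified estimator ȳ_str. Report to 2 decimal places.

964.77

Var(ȳ_str) = Σₕ Wₕ²(1 − fₕ)sₕ²/nₕ with Wₕ = Nₕ/N, N = 35635.
Private: Wₕ = 0.27568402; term = 0.27568402²·(1 − 0.03969870)·3930000/390 = 735.4593.
Public: Wₕ = 0.27015575; term = 0.27015575²·(1 − 0.16557598)·3947000/1594 = 150.79746.
Nonprofit: Wₕ = 0.45416024; term = 0.45416024²·(1 − 0.23381117)·1880000/3784 = 78.516467.
Sum = 964.77323.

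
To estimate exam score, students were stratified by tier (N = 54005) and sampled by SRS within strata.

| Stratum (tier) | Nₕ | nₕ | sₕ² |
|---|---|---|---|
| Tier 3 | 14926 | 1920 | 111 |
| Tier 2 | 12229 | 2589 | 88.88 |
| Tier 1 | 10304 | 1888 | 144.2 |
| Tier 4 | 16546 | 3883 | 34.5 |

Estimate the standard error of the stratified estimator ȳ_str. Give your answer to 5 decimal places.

0.09025

Var(ȳ_str) = Σₕ Wₕ²(1 − fₕ)sₕ²/nₕ with Wₕ = Nₕ/N, N = 54005.
Tier 3: Wₕ = 0.27638182; term = 0.27638182²·(1 − 0.12863460)·111/1920 = 0.0038480526.
Tier 2: Wₕ = 0.22644200; term = 0.22644200²·(1 − 0.21170987)·88.88/2589 = 0.0013876247.
Tier 1: Wₕ = 0.19079715; term = 0.19079715²·(1 − 0.18322981)·144.2/1888 = 0.0022709465.
Tier 4: Wₕ = 0.30637904; term = 0.30637904²·(1 − 0.23467908)·34.5/3883 = 6.3828317 × 10^-4.
Sum = 0.008144907.
SE = √(0.008144907) = 0.09025.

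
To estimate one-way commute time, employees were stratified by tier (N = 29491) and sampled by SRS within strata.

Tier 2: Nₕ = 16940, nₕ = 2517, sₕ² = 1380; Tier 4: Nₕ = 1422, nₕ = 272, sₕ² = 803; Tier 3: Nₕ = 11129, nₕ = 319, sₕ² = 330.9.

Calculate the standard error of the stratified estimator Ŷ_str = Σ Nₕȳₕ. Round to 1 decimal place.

16235.1

Var(Ŷ_str) = Σₕ Nₕ²(1 − fₕ)sₕ²/nₕ.
Tier 2: 16940²·(1 − 2517/16940)·1380/2517 = 1.3395684 × 10^8.
Tier 4: 1422²·(1 − 272/1422)·803/272 = 4.8277423 × 10^6.
Tier 3: 11129²·(1 − 319/11129)·330.9/319 = 1.2479234 × 10^8.
Sum = 2.6357692 × 10^8.
SE = √(2.6357692 × 10^8) = 16235.1.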